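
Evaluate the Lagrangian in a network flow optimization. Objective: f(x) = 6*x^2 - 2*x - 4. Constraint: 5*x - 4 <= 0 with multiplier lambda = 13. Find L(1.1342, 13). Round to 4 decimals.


Step 1: Evaluate f(x).
f(1.1342) = 6*1.1342^2 - 2*1.1342 - 4 = 1.4501
Step 2: Evaluate g(x).
g(1.1342) = 5*1.1342 - 4 = 1.671
Step 3: Compute Lagrangian.
L = 1.4501 + 13*1.671 = 23.1731


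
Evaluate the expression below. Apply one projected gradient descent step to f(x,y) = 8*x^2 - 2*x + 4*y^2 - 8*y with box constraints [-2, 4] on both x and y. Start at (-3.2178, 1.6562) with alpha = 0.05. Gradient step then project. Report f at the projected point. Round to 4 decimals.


Step 1: Compute gradient at (-3.2178, 1.6562).
grad_x = 2*8*-3.2178 - 2 = -53.4848
grad_y = 2*4*1.6562 - 8 = 5.2496
Step 2: Gradient step.
x_raw = -3.2178 - 0.05*-53.4848 = -0.5436
y_raw = 1.6562 - 0.05*5.2496 = 1.3937
Step 3: Project onto [-2, 4].
x_proj = clip(-0.5436) = -0.5436
y_proj = clip(1.3937) = 1.3937
Step 4: Evaluate f.
f(-0.5436, 1.3937) = 0.0708


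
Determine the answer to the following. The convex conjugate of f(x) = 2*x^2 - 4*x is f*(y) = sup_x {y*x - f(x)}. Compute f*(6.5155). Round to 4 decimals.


f*(y) = sup_x {y*x - a*x^2 - b*x} = sup_x {(y-b)*x - a*x^2}
FOC: (y - b) - 2a*x = 0 => x* = (y - b)/(2a)
x* = (6.5155 + 4)/(2*2) = 2.6289
f*(6.5155) = (y-b)^2/(4a) = (6.5155 + 4)^2/(4*2)
= 110.5757/8 = 13.822


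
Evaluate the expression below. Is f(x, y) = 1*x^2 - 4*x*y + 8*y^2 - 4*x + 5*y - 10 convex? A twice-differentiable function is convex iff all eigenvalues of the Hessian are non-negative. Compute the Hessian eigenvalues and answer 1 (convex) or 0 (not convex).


The Hessian of f(x,y) = 1*x^2 - 4*x*y + 8*y^2 - 4*x + 5*y - 10 is:
H = [[2, -4], [-4, 16]]
Trace = 2 + 16 = 18
Determinant = 2*16 - (-4)^2 = 16
Discriminant = (18)^2 - 4*16 = 260.0
Eigenvalues: lambda_1 = 0.9377, lambda_2 = 17.0623
The function is convex.

1


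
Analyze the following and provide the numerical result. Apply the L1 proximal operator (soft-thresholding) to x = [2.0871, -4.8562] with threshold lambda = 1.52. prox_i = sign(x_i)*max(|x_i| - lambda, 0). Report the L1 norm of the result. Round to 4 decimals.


Soft-thresholding with lambda = 1.52:
prox(2.0871) = sign(2.0871)*max(|2.0871| - 1.52, 0) = 0.5671
prox(-4.8562) = sign(-4.8562)*max(|-4.8562| - 1.52, 0) = -3.3362
prox(x) = [0.5671, -3.3362]
||prox(x)||_1 = 0.5671 + 3.3362 = 3.9033


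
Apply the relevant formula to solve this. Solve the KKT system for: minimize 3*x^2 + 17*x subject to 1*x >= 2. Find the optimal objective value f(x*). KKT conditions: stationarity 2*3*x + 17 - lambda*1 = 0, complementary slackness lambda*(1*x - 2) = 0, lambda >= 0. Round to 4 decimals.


Step 1: Try lambda = 0 (constraint inactive).
x_unc = -17/(2*3) = -2.8333
Check: 1*-2.8333 = -2.8333 < 2 -- violated!
Step 2: Constraint must be active: 1*x = 2
x* = 2/1 = 2.0
lambda = (2*3*2.0 + 17)/1 = 29.0
Step 3: Compute optimal value.
f(x*) = 3*2.0^2 + 17*2.0 = 46.0


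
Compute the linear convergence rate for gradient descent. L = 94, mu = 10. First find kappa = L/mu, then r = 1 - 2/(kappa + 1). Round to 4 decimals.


Step 1: Compute the condition number.
kappa = L/mu = 94/10 = 9.4
Step 2: Compute the convergence rate.
r = 1 - 2/(kappa + 1) = 1 - 2*mu/(L + mu) = (L - mu)/(L + mu) = 84/104 = 0.8077


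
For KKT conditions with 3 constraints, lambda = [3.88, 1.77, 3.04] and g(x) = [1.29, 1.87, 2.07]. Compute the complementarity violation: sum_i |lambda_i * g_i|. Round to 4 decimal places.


KKT complementary slackness check:
lambda_1 * g_1 = 3.88 * 1.29 = 5.0052
lambda_2 * g_2 = 1.77 * 1.87 = 3.3099
lambda_3 * g_3 = 3.04 * 2.07 = 6.2928
Total violation = 5.0052 + 3.3099 + 6.2928 = 14.6079


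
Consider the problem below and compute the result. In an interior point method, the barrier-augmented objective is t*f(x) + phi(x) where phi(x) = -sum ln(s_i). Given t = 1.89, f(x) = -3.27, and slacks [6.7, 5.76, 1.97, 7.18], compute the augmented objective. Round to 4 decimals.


Step 1: Compute log-barrier.
ln values: [1.9021, 1.7509, 0.678, 1.9713]
phi = -(1.9021 + 1.7509 + 0.678 + 1.9713) = -6.3024
Step 2: Compute augmented objective.
t*f(x) = 1.89*-3.27 = -6.1803
Total = -6.1803 - 6.3024 = -12.4827


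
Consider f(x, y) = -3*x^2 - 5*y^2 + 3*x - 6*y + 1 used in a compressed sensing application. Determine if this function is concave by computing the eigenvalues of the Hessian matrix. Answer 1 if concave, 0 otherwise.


The Hessian of f(x,y) = -3*x^2 - 5*y^2 + 3*x - 6*y + 1 is:
H = [[-6, 0], [0, -10]]
Trace = -6 - 10 = -16
Determinant = -6*-10 - (0)^2 = 60
Discriminant = (-16)^2 - 4*60 = 16.0
Eigenvalues: lambda_1 = -10.0, lambda_2 = -6.0
The function is concave.

1


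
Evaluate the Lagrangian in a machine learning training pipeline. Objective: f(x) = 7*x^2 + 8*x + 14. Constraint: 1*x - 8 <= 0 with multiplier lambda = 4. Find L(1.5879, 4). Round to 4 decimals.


Step 1: Evaluate f(x).
f(1.5879) = 7*1.5879^2 + 8*1.5879 + 14 = 44.3532
Step 2: Evaluate g(x).
g(1.5879) = 1*1.5879 - 8 = -6.4121
Step 3: Compute Lagrangian.
L = 44.3532 + 4*-6.4121 = 18.7048


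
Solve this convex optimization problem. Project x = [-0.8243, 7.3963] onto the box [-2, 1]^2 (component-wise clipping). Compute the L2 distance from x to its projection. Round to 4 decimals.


Project each component onto [-2, 1].
clip(-0.8243) = -0.8243, clip(7.3963) = 1.0
Projection = [-0.8243, 1.0]
Squared diffs: [0.0, 40.9127]
Distance = sqrt(40.9127) = 6.3963


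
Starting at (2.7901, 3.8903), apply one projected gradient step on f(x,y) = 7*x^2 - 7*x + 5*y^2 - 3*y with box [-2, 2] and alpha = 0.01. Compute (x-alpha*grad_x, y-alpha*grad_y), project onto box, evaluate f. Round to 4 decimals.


Step 1: Compute gradient at (2.7901, 3.8903).
grad_x = 2*7*2.7901 - 7 = 32.0614
grad_y = 2*5*3.8903 - 3 = 35.903
Step 2: Gradient step.
x_raw = 2.7901 - 0.01*32.0614 = 2.4695
y_raw = 3.8903 - 0.01*35.903 = 3.5313
Step 3: Project onto [-2, 2].
x_proj = clip(2.4695) = 2.0
y_proj = clip(3.5313) = 2.0
Step 4: Evaluate f.
f(2.0, 2.0) = 28.0


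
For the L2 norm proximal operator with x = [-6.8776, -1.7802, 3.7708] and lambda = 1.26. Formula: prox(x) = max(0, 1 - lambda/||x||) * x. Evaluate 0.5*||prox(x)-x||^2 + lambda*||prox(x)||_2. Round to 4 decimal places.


Step 1: Compute ||x||.
||x|| = 8.043
Step 2: Compute scaling factor.
scale = max(0, 1 - 1.26/8.043) = 0.8433
Step 3: prox(x) = [-5.8002, -1.5013, 3.1801]
||prox(x)|| = 6.783
Step 4: Proximal objective.
0.5*||prox-x||^2 = 0.7938
lambda*||prox|| = 8.5466
Total = 9.3403


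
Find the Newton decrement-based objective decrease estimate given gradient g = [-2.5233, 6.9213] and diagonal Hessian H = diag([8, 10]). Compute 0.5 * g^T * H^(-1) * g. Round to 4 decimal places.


Step 1: H is diagonal, so H^(-1) * g = [-0.3154, 0.6921].
Step 2: g^T H^(-1) g = sum_i g_i^2 / H_ii
  = (-2.5233)^2/8 + (6.9213)^2/10
  = 0.7959 + 4.7904 = 5.5863
Step 3: Objective decrease = 0.5 * g^T H^(-1) g = 2.7932


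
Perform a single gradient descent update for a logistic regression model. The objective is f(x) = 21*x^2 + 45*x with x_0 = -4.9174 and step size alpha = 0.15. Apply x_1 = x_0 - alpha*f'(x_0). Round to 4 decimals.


We compute the gradient at x_0 and apply the update.
f'(x) = 42*x + 45
f'(-4.9174) = 42*-4.9174 + 45 = -161.5308
x_1 = -4.9174 - 0.15*-161.5308 = 19.3122


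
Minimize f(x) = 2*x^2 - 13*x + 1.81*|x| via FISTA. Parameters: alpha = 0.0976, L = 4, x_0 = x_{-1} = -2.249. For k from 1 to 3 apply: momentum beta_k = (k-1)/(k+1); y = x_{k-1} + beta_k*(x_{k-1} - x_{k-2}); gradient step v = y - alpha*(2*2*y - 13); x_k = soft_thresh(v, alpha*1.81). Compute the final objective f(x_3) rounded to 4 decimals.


FISTA on f(x) = 2*x^2 - 13*x + 1.81*|x|
L = 4, alpha = 0.0976
Iteration 1: beta = 0.0, y = -2.249 + 0.0*(-2.249 + 2.249) = -2.249
  grad(y) = -21.996, v = y - alpha*grad = -0.1022
  prox(v) = soft_thresh(-0.1022, 0.1767) = 0.0
Iteration 2: beta = 0.3333, y = 0.0 + 0.3333*(0.0 + 2.249) = 0.7497
  grad(y) = -10.0013, v = y - alpha*grad = 1.7258
  prox(v) = soft_thresh(1.7258, 0.1767) = 1.5491
Iteration 3: beta = 0.5, y = 1.5491 + 0.5*(1.5491 - 0.0) = 2.3237
  grad(y) = -3.7052, v = y - alpha*grad = 2.6853
  prox(v) = soft_thresh(2.6853, 0.1767) = 2.5087
f(x_3) = 2*2.5087^2 - 13*2.5087 + 1.81*|2.5087| = -15.4852


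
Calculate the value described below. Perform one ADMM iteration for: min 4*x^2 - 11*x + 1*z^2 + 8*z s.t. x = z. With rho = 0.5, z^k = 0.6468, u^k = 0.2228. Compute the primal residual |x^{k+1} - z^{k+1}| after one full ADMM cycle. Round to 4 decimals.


ADMM iteration with rho = 0.5, z^k = 0.6468, u^k = 0.2228
Step 1: x-update.
Minimize 4*x^2 - 11*x + (0.5/2)*(x - 0.6468 + 0.2228)^2
FOC: (2*4 + 0.5)*x = 11 + 0.5*(0.6468 - 0.2228)
x^{k+1} = 1.3191
Step 2: z-update.
Minimize 1*z^2 + 8*z + (0.5/2)*(1.3191 - z + 0.2228)^2
FOC: (2*1 + 0.5)*z = -8 + 0.5*(1.3191 + 0.2228)
z^{k+1} = -2.8916
Step 3: u-update.
u^{k+1} = 0.2228 + 1.3191 + 2.8916 = 4.4335
Step 4: Primal residual = |1.3191 + 2.8916| = 4.2107


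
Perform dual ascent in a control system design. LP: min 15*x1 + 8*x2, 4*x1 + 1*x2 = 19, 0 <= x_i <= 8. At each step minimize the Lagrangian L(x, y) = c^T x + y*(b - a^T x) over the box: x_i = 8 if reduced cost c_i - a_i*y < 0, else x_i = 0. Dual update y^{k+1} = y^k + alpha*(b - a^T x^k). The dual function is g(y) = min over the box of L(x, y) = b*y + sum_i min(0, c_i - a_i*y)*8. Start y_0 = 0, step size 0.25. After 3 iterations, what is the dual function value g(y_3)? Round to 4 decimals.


Dual ascent for LP: min 15*x1 + 8*x2, 4*x1 + 1*x2 = 19, 0 <= x_i <= 8
Step 1: y^k = 0.0, reduced costs: (15.0, 8.0)
  x^k = (0.0, 0.0), subgradient = b - a^T x = 19.0
  y^{k+1} = 0.0 + 0.25*19.0 = 4.75
Step 2: y^k = 4.75, reduced costs: (-4.0, 3.25)
  x^k = (8.0, 0.0), subgradient = b - a^T x = -13.0
  y^{k+1} = 4.75 + 0.25*-13.0 = 1.5
Step 3: y^k = 1.5, reduced costs: (9.0, 6.5)
  x^k = (0.0, 0.0), subgradient = b - a^T x = 19.0
  y^{k+1} = 1.5 + 0.25*19.0 = 6.25
Dual objective at y_3 = 6.25: reduced costs (-10.0, 1.75), box minimizer x = (8.0, 0.0)
g(y_3) = b*y + (c1 - a1*y)*x1 + (c2 - a2*y)*x2 = 19*6.25 + (-10.0)*8.0 + 1.75*0.0 = 118.75 - 80.0 + 0.0 = 38.75


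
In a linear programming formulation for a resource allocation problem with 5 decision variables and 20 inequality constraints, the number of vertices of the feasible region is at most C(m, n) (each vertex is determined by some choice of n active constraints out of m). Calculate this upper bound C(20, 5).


Each vertex corresponds to some choice of n active constraints out of m, so the number of vertices is at most C(m, n) = m! / (n!(m-n)!).
m = 20, n = 5
Numerator: 20 * 19 * 18 * 17 * 16
Denominator: 5! = 120
C(20, 5) = 15504


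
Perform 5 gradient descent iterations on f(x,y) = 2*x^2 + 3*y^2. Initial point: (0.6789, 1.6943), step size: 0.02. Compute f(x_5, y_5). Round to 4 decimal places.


Gradient descent on f(x,y) = 2*x^2 + 3*y^2.
Starting point: (0.6789, 1.6943), alpha = 0.02
Step 1: grad_x = 2*2*0.6789 = 2.7156, grad_y = 2*3*1.6943 = 10.1658
  x_1 = 0.6789 - 0.02*2.7156 = 0.6246
  y_1 = 1.6943 - 0.02*10.1658 = 1.491
Step 2: grad_x = 2*2*0.6246 = 2.4984, grad_y = 2*3*1.491 = 8.9459
  x_2 = 0.6246 - 0.02*2.4984 = 0.5746
  y_2 = 1.491 - 0.02*8.9459 = 1.3121
Step 3: grad_x = 2*2*0.5746 = 2.2985, grad_y = 2*3*1.3121 = 7.8724
  x_3 = 0.5746 - 0.02*2.2985 = 0.5287
  y_3 = 1.3121 - 0.02*7.8724 = 1.1546
Step 4: grad_x = 2*2*0.5287 = 2.1146, grad_y = 2*3*1.1546 = 6.9277
  x_4 = 0.5287 - 0.02*2.1146 = 0.4864
  y_4 = 1.1546 - 0.02*6.9277 = 1.0161
Step 5: grad_x = 2*2*0.4864 = 1.9454, grad_y = 2*3*1.0161 = 6.0964
  x_5 = 0.4864 - 0.02*1.9454 = 0.4475
  y_5 = 1.0161 - 0.02*6.0964 = 0.8941
f(0.4475, 0.8941) = 2*0.4475^2 + 3*0.8941^2 = 2.7989


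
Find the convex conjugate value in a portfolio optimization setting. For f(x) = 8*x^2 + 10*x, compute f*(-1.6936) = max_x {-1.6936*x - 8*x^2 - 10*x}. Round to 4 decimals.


f*(y) = sup_x {y*x - a*x^2 - b*x} = sup_x {(y-b)*x - a*x^2}
FOC: (y - b) - 2a*x = 0 => x* = (y - b)/(2a)
x* = (-1.6936 - 10)/(2*8) = -0.7309
f*(-1.6936) = (y-b)^2/(4a) = (-1.6936 - 10)^2/(4*8)
= 136.7403/32 = 4.2731


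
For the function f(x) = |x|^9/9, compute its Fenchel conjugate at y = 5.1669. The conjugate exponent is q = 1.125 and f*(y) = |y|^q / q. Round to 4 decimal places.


The conjugate exponent q satisfies 1/p + 1/q = 1.
p = 9, so q = 9/(9 - 1) = 1.125
|y|^q = 5.1669^1.125 = 6.3443
f*(5.1669) = 6.3443 / 1.125 = 5.6394


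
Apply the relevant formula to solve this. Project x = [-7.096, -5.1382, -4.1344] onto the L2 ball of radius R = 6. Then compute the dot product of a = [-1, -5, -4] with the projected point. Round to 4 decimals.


Step 1: Compute ||x|| (intermediates to 6 decimals).
||x|| = sqrt((-7.096)^2 + (-5.1382)^2 + (-4.1344)^2) = 9.687496
Step 2: Project.
Since ||x|| > R, scale = R/||x|| = 6/9.687496 = 0.619355, proj(x) = scale * x
proj(x) = [-4.394943, -3.18237, -2.560661]
Step 3: Dot product.
a^T * proj(x) = -1*(-4.394943) - 5*(-3.18237) - 4*(-2.560661) = 30.5494


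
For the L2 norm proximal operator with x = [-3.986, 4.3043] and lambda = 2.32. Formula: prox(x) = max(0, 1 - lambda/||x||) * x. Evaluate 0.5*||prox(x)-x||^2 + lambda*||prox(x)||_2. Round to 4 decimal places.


Step 1: Compute ||x||.
||x|| = 5.8664
Step 2: Compute scaling factor.
scale = max(0, 1 - 2.32/5.8664) = 0.6045
Step 3: prox(x) = [-2.4097, 2.6021]
||prox(x)|| = 3.5464
Step 4: Proximal objective.
0.5*||prox-x||^2 = 2.6912
lambda*||prox|| = 8.2276
Total = 10.919


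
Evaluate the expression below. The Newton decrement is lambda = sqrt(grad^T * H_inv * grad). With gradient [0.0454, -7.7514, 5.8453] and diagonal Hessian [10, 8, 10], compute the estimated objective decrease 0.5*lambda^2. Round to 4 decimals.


Step 1: H is diagonal, so H^(-1) * g = [0.0045, -0.9689, 0.5845].
Step 2: g^T H^(-1) g = sum_i g_i^2 / H_ii
  = (0.0454)^2/10 + (-7.7514)^2/8 + (5.8453)^2/10
  = 0.0002 + 7.5105 + 3.4168 = 10.9275
Step 3: Objective decrease = 0.5 * g^T H^(-1) g = 5.4637


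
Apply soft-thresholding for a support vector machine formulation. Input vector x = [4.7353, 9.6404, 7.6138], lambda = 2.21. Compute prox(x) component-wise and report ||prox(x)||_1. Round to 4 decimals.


Soft-thresholding with lambda = 2.21:
prox(4.7353) = sign(4.7353)*max(|4.7353| - 2.21, 0) = 2.5253
prox(9.6404) = sign(9.6404)*max(|9.6404| - 2.21, 0) = 7.4304
prox(7.6138) = sign(7.6138)*max(|7.6138| - 2.21, 0) = 5.4038
prox(x) = [2.5253, 7.4304, 5.4038]
||prox(x)||_1 = 2.5253 + 7.4304 + 5.4038 = 15.3595


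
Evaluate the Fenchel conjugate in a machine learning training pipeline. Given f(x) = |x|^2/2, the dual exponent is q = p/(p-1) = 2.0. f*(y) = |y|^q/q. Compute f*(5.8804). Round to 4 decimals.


The conjugate exponent q satisfies 1/p + 1/q = 1.
p = 2, so q = 2/(2 - 1) = 2.0
|y|^q = 5.8804^2.0 = 34.5791
f*(5.8804) = 34.5791 / 2.0 = 17.2896


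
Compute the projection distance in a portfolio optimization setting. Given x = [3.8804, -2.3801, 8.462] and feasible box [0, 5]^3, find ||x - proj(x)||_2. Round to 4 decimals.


Project each component onto [0, 5].
clip(3.8804) = 3.8804, clip(-2.3801) = 0.0, clip(8.462) = 5.0
Projection = [3.8804, 0.0, 5.0]
Squared diffs: [0.0, 5.6649, 11.9854]
Distance = sqrt(17.6503) = 4.2012


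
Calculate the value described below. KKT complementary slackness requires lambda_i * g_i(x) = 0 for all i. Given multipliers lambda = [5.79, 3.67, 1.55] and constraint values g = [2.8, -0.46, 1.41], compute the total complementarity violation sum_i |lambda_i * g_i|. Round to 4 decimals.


KKT complementary slackness check:
lambda_1 * g_1 = 5.79 * 2.8 = 16.212
lambda_2 * g_2 = 3.67 * -0.46 = -1.6882
lambda_3 * g_3 = 1.55 * 1.41 = 2.1855
Total violation = 16.212 + 1.6882 + 2.1855 = 20.0857


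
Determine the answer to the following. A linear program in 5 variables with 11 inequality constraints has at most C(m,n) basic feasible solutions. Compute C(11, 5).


Each vertex corresponds to some choice of n active constraints out of m, so the number of vertices is at most C(m, n) = m! / (n!(m-n)!).
m = 11, n = 5
Numerator: 11 * 10 * 9 * 8 * 7
Denominator: 5! = 120
C(11, 5) = 462


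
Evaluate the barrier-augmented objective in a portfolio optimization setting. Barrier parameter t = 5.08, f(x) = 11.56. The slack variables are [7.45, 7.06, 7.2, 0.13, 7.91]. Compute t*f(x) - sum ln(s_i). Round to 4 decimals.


Step 1: Compute log-barrier.
ln values: [2.0082, 1.9544, 1.9741, -2.0402, 2.0681]
phi = -(2.0082 + 1.9544 + 1.9741 - 2.0402 + 2.0681) = -5.9646
Step 2: Compute augmented objective.
t*f(x) = 5.08*11.56 = 58.7248
Total = 58.7248 - 5.9646 = 52.7602


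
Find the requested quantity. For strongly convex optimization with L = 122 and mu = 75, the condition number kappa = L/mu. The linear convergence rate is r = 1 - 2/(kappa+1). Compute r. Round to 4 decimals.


Step 1: Compute the condition number.
kappa = L/mu = 122/75 = 1.6267
Step 2: Compute the convergence rate.
r = 1 - 2/(kappa + 1) = 1 - 2*mu/(L + mu) = (L - mu)/(L + mu) = 47/197 = 0.2386


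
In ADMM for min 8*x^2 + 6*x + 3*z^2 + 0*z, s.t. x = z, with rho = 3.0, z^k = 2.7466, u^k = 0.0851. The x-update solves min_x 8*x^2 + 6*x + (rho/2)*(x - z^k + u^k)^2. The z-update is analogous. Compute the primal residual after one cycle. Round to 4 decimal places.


ADMM iteration with rho = 3.0, z^k = 2.7466, u^k = 0.0851
Step 1: x-update.
Minimize 8*x^2 + 6*x + (3.0/2)*(x - 2.7466 + 0.0851)^2
FOC: (2*8 + 3.0)*x = -6 + 3.0*(2.7466 - 0.0851)
x^{k+1} = 0.1044
Step 2: z-update.
Minimize 3*z^2 + 0*z + (3.0/2)*(0.1044 - z + 0.0851)^2
FOC: (2*3 + 3.0)*z = 0 + 3.0*(0.1044 + 0.0851)
z^{k+1} = 0.0632
Step 3: u-update.
u^{k+1} = 0.0851 + 0.1044 - 0.0632 = 0.1264
Step 4: Primal residual = |0.1044 - 0.0632| = 0.0413


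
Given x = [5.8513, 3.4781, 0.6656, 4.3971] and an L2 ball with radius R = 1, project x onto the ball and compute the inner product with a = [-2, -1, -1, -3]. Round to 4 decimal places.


Step 1: Compute ||x|| (intermediates to 6 decimals).
||x|| = sqrt(5.8513^2 + 3.4781^2 + 0.6656^2 + 4.3971^2) = 8.130953
Step 2: Project.
Since ||x|| > R, scale = R/||x|| = 1/8.130953 = 0.122987, proj(x) = scale * x
proj(x) = [0.719634, 0.427761, 0.08186, 0.540786]
Step 3: Dot product.
a^T * proj(x) = -2*0.719634 - 1*0.427761 - 1*0.08186 - 3*0.540786 = -3.5712


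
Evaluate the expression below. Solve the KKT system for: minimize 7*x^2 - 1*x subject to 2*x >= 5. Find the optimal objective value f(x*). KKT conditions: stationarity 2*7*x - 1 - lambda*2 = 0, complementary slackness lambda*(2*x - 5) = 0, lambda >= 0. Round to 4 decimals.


Step 1: Try lambda = 0 (constraint inactive).
x_unc = 1/(2*7) = 0.0714
Check: 2*0.0714 = 0.1428 < 5 -- violated!
Step 2: Constraint must be active: 2*x = 5
x* = 5/2 = 2.5
lambda = (2*7*2.5 - 1)/2 = 17.0
Step 3: Compute optimal value.
f(x*) = 7*2.5^2 - 1*2.5 = 41.25


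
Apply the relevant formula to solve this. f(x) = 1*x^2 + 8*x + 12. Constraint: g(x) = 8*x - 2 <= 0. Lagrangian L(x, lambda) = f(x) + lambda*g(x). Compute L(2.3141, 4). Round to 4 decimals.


Step 1: Evaluate f(x).
f(2.3141) = 1*2.3141^2 + 8*2.3141 + 12 = 35.8679
Step 2: Evaluate g(x).
g(2.3141) = 8*2.3141 - 2 = 16.5128
Step 3: Compute Lagrangian.
L = 35.8679 + 4*16.5128 = 101.9191


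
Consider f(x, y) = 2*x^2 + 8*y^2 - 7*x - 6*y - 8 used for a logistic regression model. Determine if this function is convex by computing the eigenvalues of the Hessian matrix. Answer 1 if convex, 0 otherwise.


The Hessian of f(x,y) = 2*x^2 + 8*y^2 - 7*x - 6*y - 8 is:
H = [[4, 0], [0, 16]]
Trace = 4 + 16 = 20
Determinant = 4*16 - (0)^2 = 64
Discriminant = (20)^2 - 4*64 = 144.0
Eigenvalues: lambda_1 = 4.0, lambda_2 = 16.0
The function is convex.

1


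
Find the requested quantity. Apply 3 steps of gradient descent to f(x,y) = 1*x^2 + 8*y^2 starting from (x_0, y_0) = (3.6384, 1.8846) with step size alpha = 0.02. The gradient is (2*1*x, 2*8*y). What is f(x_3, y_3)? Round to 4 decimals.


Gradient descent on f(x,y) = 1*x^2 + 8*y^2.
Starting point: (3.6384, 1.8846), alpha = 0.02
Step 1: grad_x = 2*1*3.6384 = 7.2768, grad_y = 2*8*1.8846 = 30.1536
  x_1 = 3.6384 - 0.02*7.2768 = 3.4929
  y_1 = 1.8846 - 0.02*30.1536 = 1.2815
Step 2: grad_x = 2*1*3.4929 = 6.9857, grad_y = 2*8*1.2815 = 20.5044
  x_2 = 3.4929 - 0.02*6.9857 = 3.3531
  y_2 = 1.2815 - 0.02*20.5044 = 0.8714
Step 3: grad_x = 2*1*3.3531 = 6.7063, grad_y = 2*8*0.8714 = 13.943
  x_3 = 3.3531 - 0.02*6.7063 = 3.219
  y_3 = 0.8714 - 0.02*13.943 = 0.5926
f(3.219, 0.5926) = 1*3.219^2 + 8*0.5926^2 = 13.1713


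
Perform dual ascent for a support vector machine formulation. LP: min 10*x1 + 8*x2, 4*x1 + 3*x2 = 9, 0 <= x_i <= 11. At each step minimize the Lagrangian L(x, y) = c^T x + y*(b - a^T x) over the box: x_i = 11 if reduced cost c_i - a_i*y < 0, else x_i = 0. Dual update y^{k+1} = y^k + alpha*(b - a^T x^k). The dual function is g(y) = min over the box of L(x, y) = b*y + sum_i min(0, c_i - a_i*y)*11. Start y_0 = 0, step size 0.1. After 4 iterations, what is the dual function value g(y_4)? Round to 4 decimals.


Dual ascent for LP: min 10*x1 + 8*x2, 4*x1 + 3*x2 = 9, 0 <= x_i <= 11
Step 1: y^k = 0.0, reduced costs: (10.0, 8.0)
  x^k = (0.0, 0.0), subgradient = b - a^T x = 9.0
  y^{k+1} = 0.0 + 0.1*9.0 = 0.9
Step 2: y^k = 0.9, reduced costs: (6.4, 5.3)
  x^k = (0.0, 0.0), subgradient = b - a^T x = 9.0
  y^{k+1} = 0.9 + 0.1*9.0 = 1.8
Step 3: y^k = 1.8, reduced costs: (2.8, 2.6)
  x^k = (0.0, 0.0), subgradient = b - a^T x = 9.0
  y^{k+1} = 1.8 + 0.1*9.0 = 2.7
Step 4: y^k = 2.7, reduced costs: (-0.8, -0.1)
  x^k = (11.0, 11.0), subgradient = b - a^T x = -68.0
  y^{k+1} = 2.7 + 0.1*-68.0 = -4.1
Dual objective at y_4 = -4.1: reduced costs (26.4, 20.3), box minimizer x = (0.0, 0.0)
g(y_4) = b*y + (c1 - a1*y)*x1 + (c2 - a2*y)*x2 = 9*(-4.1) + 26.4*0.0 + 20.3*0.0 = -36.9 + 0.0 + 0.0 = -36.9


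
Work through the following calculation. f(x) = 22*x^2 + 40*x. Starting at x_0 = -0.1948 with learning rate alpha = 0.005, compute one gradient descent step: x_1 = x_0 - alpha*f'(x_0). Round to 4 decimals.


We compute the gradient at x_0 and apply the update.
f'(x) = 44*x + 40
f'(-0.1948) = 44*-0.1948 + 40 = 31.4288
x_1 = -0.1948 - 0.005*31.4288 = -0.3519


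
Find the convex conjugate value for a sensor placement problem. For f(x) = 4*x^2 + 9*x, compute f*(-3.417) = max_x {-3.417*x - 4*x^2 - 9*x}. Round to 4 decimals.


f*(y) = sup_x {y*x - a*x^2 - b*x} = sup_x {(y-b)*x - a*x^2}
FOC: (y - b) - 2a*x = 0 => x* = (y - b)/(2a)
x* = (-3.417 - 9)/(2*4) = -1.5521
f*(-3.417) = (y-b)^2/(4a) = (-3.417 - 9)^2/(4*4)
= 154.1819/16 = 9.6364


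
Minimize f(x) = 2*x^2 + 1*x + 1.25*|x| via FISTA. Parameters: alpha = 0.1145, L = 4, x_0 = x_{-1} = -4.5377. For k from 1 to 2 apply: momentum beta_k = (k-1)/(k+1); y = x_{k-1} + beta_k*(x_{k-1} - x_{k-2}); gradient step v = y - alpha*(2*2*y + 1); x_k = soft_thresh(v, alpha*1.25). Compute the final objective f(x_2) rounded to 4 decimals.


FISTA on f(x) = 2*x^2 + 1*x + 1.25*|x|
L = 4, alpha = 0.1145
Iteration 1: beta = 0.0, y = -4.5377 + 0.0*(-4.5377 + 4.5377) = -4.5377
  grad(y) = -17.1508, v = y - alpha*grad = -2.5739
  prox(v) = soft_thresh(-2.5739, 0.1431) = -2.4308
Iteration 2: beta = 0.3333, y = -2.4308 + 0.3333*(-2.4308 + 4.5377) = -1.7285
  grad(y) = -5.914, v = y - alpha*grad = -1.0514
  prox(v) = soft_thresh(-1.0514, 0.1431) = -0.9082
f(x_2) = 2*(-0.9082)^2 + 1*(-0.9082) + 1.25*|-0.9082| = 1.8768


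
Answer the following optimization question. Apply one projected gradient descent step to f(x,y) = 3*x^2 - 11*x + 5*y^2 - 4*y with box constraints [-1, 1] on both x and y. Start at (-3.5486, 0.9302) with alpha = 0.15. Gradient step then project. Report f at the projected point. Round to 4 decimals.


Step 1: Compute gradient at (-3.5486, 0.9302).
grad_x = 2*3*-3.5486 - 11 = -32.2916
grad_y = 2*5*0.9302 - 4 = 5.302
Step 2: Gradient step.
x_raw = -3.5486 - 0.15*-32.2916 = 1.2951
y_raw = 0.9302 - 0.15*5.302 = 0.1349
Step 3: Project onto [-1, 1].
x_proj = clip(1.2951) = 1.0
y_proj = clip(0.1349) = 0.1349
Step 4: Evaluate f.
f(1.0, 0.1349) = -8.4486


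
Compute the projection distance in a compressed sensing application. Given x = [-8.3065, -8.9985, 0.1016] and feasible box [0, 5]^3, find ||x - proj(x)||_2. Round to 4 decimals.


Project each component onto [0, 5].
clip(-8.3065) = 0.0, clip(-8.9985) = 0.0, clip(0.1016) = 0.1016
Projection = [0.0, 0.0, 0.1016]
Squared diffs: [68.9979, 80.973, 0.0]
Distance = sqrt(149.9709) = 12.2463


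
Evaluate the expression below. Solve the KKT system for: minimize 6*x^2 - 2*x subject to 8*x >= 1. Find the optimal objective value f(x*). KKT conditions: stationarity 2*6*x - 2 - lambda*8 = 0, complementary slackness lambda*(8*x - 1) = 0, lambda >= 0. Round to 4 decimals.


Step 1: Try lambda = 0 (constraint inactive).
Stationarity: 2*6*x - 2 = 0
x* = 2/(2*6) = 1/6 = 0.1667 (rounded; the exact value 1/6 is used below)
Check constraint: 8*0.1667 = 1.3336 >= 1 -- satisfied.
Step 2: Compute optimal value.
f(x*) = 6*(1/6)^2 - 2*(1/6) = -0.1667


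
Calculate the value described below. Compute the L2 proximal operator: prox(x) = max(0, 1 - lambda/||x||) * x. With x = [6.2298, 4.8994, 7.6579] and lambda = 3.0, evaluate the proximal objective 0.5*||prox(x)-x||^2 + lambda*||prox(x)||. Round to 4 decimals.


Step 1: Compute ||x||.
||x|| = 11.0208
Step 2: Compute scaling factor.
scale = max(0, 1 - 3.0/11.0208) = 0.7278
Step 3: prox(x) = [4.534, 3.5657, 5.5733]
||prox(x)|| = 8.0208
Step 4: Proximal objective.
0.5*||prox-x||^2 = 4.5
lambda*||prox|| = 24.0624
Total = 28.5624


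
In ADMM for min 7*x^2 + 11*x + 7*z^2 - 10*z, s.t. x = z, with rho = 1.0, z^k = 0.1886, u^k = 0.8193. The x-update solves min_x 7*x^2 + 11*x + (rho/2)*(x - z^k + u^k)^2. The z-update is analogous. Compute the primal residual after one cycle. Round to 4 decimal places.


ADMM iteration with rho = 1.0, z^k = 0.1886, u^k = 0.8193
Step 1: x-update.
Minimize 7*x^2 + 11*x + (1.0/2)*(x - 0.1886 + 0.8193)^2
FOC: (2*7 + 1.0)*x = -11 + 1.0*(0.1886 - 0.8193)
x^{k+1} = -0.7754
Step 2: z-update.
Minimize 7*z^2 - 10*z + (1.0/2)*(-0.7754 - z + 0.8193)^2
FOC: (2*7 + 1.0)*z = 10 + 1.0*(-0.7754 + 0.8193)
z^{k+1} = 0.6696
Step 3: u-update.
u^{k+1} = 0.8193 - 0.7754 - 0.6696 = -0.6257
Step 4: Primal residual = |-0.7754 - 0.6696| = 1.445


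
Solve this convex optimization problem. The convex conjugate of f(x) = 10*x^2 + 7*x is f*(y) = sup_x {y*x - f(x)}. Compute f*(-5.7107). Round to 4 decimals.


f*(y) = sup_x {y*x - a*x^2 - b*x} = sup_x {(y-b)*x - a*x^2}
FOC: (y - b) - 2a*x = 0 => x* = (y - b)/(2a)
x* = (-5.7107 - 7)/(2*10) = -0.6355
f*(-5.7107) = (y-b)^2/(4a) = (-5.7107 - 7)^2/(4*10)
= 161.5619/40 = 4.039


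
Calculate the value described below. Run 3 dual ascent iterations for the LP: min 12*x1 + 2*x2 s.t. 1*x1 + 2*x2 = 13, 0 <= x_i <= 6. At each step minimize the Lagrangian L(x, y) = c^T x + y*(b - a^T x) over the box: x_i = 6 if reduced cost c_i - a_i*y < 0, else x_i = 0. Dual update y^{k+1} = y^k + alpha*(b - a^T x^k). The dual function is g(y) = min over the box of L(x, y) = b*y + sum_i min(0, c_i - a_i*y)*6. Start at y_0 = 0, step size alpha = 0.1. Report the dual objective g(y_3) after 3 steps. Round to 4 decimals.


Dual ascent for LP: min 12*x1 + 2*x2, 1*x1 + 2*x2 = 13, 0 <= x_i <= 6
Step 1: y^k = 0.0, reduced costs: (12.0, 2.0)
  x^k = (0.0, 0.0), subgradient = b - a^T x = 13.0
  y^{k+1} = 0.0 + 0.1*13.0 = 1.3
Step 2: y^k = 1.3, reduced costs: (10.7, -0.6)
  x^k = (0.0, 6.0), subgradient = b - a^T x = 1.0
  y^{k+1} = 1.3 + 0.1*1.0 = 1.4
Step 3: y^k = 1.4, reduced costs: (10.6, -0.8)
  x^k = (0.0, 6.0), subgradient = b - a^T x = 1.0
  y^{k+1} = 1.4 + 0.1*1.0 = 1.5
Dual objective at y_3 = 1.5: reduced costs (10.5, -1.0), box minimizer x = (0.0, 6.0)
g(y_3) = b*y + (c1 - a1*y)*x1 + (c2 - a2*y)*x2 = 13*1.5 + 10.5*0.0 + (-1.0)*6.0 = 19.5 + 0.0 - 6.0 = 13.5


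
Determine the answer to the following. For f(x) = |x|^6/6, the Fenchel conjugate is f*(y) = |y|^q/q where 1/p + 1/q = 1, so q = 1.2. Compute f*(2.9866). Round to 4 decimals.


The conjugate exponent q satisfies 1/p + 1/q = 1.
p = 6, so q = 6/(6 - 1) = 1.2
|y|^q = 2.9866^1.2 = 3.7172
f*(2.9866) = 3.7172 / 1.2 = 3.0976


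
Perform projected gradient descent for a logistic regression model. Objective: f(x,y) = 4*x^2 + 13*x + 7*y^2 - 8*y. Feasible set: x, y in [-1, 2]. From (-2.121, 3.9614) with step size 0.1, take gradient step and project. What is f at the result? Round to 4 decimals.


Step 1: Compute gradient at (-2.121, 3.9614).
grad_x = 2*4*-2.121 + 13 = -3.968
grad_y = 2*7*3.9614 - 8 = 47.4596
Step 2: Gradient step.
x_raw = -2.121 - 0.1*-3.968 = -1.7242
y_raw = 3.9614 - 0.1*47.4596 = -0.7846
Step 3: Project onto [-1, 2].
x_proj = clip(-1.7242) = -1.0
y_proj = clip(-0.7846) = -0.7846
Step 4: Evaluate f.
f(-1.0, -0.7846) = 1.5852


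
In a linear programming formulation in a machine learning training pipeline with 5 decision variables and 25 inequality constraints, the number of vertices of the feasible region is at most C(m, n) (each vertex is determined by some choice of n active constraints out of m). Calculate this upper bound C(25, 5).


Each vertex corresponds to some choice of n active constraints out of m, so the number of vertices is at most C(m, n) = m! / (n!(m-n)!).
m = 25, n = 5
Numerator: 25 * 24 * 23 * 22 * 21
Denominator: 5! = 120
C(25, 5) = 53130


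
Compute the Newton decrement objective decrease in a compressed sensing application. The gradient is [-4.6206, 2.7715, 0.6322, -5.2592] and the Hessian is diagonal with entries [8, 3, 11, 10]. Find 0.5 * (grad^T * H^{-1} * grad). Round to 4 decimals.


Step 1: H is diagonal, so H^(-1) * g = [-0.5776, 0.9238, 0.0575, -0.5259].
Step 2: g^T H^(-1) g = sum_i g_i^2 / H_ii
  = (-4.6206)^2/8 + (2.7715)^2/3 + (0.6322)^2/11 + (-5.2592)^2/10
  = 2.6687 + 2.5604 + 0.0363 + 2.7659 = 8.0314
Step 3: Objective decrease = 0.5 * g^T H^(-1) g = 4.0157


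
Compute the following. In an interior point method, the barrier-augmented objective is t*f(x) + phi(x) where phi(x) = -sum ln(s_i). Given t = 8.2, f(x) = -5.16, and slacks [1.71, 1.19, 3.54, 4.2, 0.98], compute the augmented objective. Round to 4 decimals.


Step 1: Compute log-barrier.
ln values: [0.5365, 0.174, 1.2641, 1.4351, -0.0202]
phi = -(0.5365 + 0.174 + 1.2641 + 1.4351 - 0.0202) = -3.3895
Step 2: Compute augmented objective.
t*f(x) = 8.2*-5.16 = -42.312
Total = -42.312 - 3.3895 = -45.7015


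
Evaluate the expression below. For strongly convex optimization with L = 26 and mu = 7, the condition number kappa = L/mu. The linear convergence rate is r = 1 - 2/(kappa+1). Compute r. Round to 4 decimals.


Step 1: Compute the condition number.
kappa = L/mu = 26/7 = 3.7143
Step 2: Compute the convergence rate.
r = 1 - 2/(kappa + 1) = 1 - 2*mu/(L + mu) = (L - mu)/(L + mu) = 19/33 = 0.5758


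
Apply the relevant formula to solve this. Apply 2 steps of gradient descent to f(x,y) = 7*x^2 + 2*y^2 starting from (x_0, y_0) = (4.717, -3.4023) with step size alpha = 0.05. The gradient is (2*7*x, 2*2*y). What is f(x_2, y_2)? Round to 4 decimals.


Gradient descent on f(x,y) = 7*x^2 + 2*y^2.
Starting point: (4.717, -3.4023), alpha = 0.05
Step 1: grad_x = 2*7*4.717 = 66.038, grad_y = 2*2*-3.4023 = -13.6092
  x_1 = 4.717 - 0.05*66.038 = 1.4151
  y_1 = -3.4023 - 0.05*-13.6092 = -2.7218
Step 2: grad_x = 2*7*1.4151 = 19.8114, grad_y = 2*2*-2.7218 = -10.8874
  x_2 = 1.4151 - 0.05*19.8114 = 0.4245
  y_2 = -2.7218 - 0.05*-10.8874 = -2.1775
f(0.4245, -2.1775) = 7*0.4245^2 + 2*(-2.1775)^2 = 10.7443


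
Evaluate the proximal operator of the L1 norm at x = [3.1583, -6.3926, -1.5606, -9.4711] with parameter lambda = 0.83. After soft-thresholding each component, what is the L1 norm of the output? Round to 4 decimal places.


Soft-thresholding with lambda = 0.83:
prox(3.1583) = sign(3.1583)*max(|3.1583| - 0.83, 0) = 2.3283
prox(-6.3926) = sign(-6.3926)*max(|-6.3926| - 0.83, 0) = -5.5626
prox(-1.5606) = sign(-1.5606)*max(|-1.5606| - 0.83, 0) = -0.7306
prox(-9.4711) = sign(-9.4711)*max(|-9.4711| - 0.83, 0) = -8.6411
prox(x) = [2.3283, -5.5626, -0.7306, -8.6411]
||prox(x)||_1 = 2.3283 + 5.5626 + 0.7306 + 8.6411 = 17.2626


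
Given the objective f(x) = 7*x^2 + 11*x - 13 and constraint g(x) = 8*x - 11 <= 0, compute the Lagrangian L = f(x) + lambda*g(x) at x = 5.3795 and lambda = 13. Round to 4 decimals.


Step 1: Evaluate f(x).
f(5.3795) = 7*5.3795^2 + 11*5.3795 - 13 = 248.7476
Step 2: Evaluate g(x).
g(5.3795) = 8*5.3795 - 11 = 32.036
Step 3: Compute Lagrangian.
L = 248.7476 + 13*32.036 = 665.2156


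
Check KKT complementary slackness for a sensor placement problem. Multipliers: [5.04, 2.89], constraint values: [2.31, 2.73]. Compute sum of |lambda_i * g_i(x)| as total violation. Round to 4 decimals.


KKT complementary slackness check:
lambda_1 * g_1 = 5.04 * 2.31 = 11.6424
lambda_2 * g_2 = 2.89 * 2.73 = 7.8897
Total violation = 11.6424 + 7.8897 = 19.5321


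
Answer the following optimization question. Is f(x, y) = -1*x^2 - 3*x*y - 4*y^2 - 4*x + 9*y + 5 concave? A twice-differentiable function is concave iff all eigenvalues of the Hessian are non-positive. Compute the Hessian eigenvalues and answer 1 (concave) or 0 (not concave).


The Hessian of f(x,y) = -1*x^2 - 3*x*y - 4*y^2 - 4*x + 9*y + 5 is:
H = [[-2, -3], [-3, -8]]
Trace = -2 - 8 = -10
Determinant = -2*-8 - (-3)^2 = 7
Discriminant = (-10)^2 - 4*7 = 72.0
Eigenvalues: lambda_1 = -9.2426, lambda_2 = -0.7574
The function is concave.

1


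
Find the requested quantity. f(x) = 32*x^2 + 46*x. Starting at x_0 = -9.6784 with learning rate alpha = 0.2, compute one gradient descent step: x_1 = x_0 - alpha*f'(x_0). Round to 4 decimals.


We compute the gradient at x_0 and apply the update.
f'(x) = 64*x + 46
f'(-9.6784) = 64*-9.6784 + 46 = -573.4176
x_1 = -9.6784 - 0.2*-573.4176 = 105.0051


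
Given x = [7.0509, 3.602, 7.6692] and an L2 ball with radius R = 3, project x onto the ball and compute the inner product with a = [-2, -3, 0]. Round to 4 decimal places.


Step 1: Compute ||x|| (intermediates to 6 decimals).
||x|| = sqrt(7.0509^2 + 3.602^2 + 7.6692^2) = 11.022986
Step 2: Project.
Since ||x|| > R, scale = R/||x|| = 3/11.022986 = 0.272159, proj(x) = scale * x
proj(x) = [1.918966, 0.980317, 2.087242]
Step 3: Dot product.
a^T * proj(x) = -2*1.918966 - 3*0.980317 + 0*2.087242 = -6.7789


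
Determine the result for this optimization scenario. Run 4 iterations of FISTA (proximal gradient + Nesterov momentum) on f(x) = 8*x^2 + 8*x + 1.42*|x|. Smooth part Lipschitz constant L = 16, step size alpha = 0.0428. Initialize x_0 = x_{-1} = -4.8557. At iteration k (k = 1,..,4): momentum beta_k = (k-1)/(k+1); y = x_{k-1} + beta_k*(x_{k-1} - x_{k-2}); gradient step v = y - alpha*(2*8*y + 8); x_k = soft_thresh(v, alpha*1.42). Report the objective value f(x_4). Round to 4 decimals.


FISTA on f(x) = 8*x^2 + 8*x + 1.42*|x|
L = 16, alpha = 0.0428
Iteration 1: beta = 0.0, y = -4.8557 + 0.0*(-4.8557 + 4.8557) = -4.8557
  grad(y) = -69.6912, v = y - alpha*grad = -1.8729
  prox(v) = soft_thresh(-1.8729, 0.0608) = -1.8121
Iteration 2: beta = 0.3333, y = -1.8121 + 0.3333*(-1.8121 + 4.8557) = -0.7976
  grad(y) = -4.7619, v = y - alpha*grad = -0.5938
  prox(v) = soft_thresh(-0.5938, 0.0608) = -0.533
Iteration 3: beta = 0.5, y = -0.533 + 0.5*(-0.533 + 1.8121) = 0.1065
  grad(y) = 9.7043, v = y - alpha*grad = -0.3088
  prox(v) = soft_thresh(-0.3088, 0.0608) = -0.248
Iteration 4: beta = 0.6, y = -0.248 + 0.6*(-0.248 + 0.533) = -0.0771
  grad(y) = 6.7671, v = y - alpha*grad = -0.3667
  prox(v) = soft_thresh(-0.3667, 0.0608) = -0.3059
f(x_4) = 8*(-0.3059)^2 + 8*(-0.3059) + 1.42*|-0.3059| = -1.2642


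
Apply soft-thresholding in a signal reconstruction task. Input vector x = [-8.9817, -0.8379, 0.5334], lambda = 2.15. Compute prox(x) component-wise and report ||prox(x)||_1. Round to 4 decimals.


Soft-thresholding with lambda = 2.15:
prox(-8.9817) = sign(-8.9817)*max(|-8.9817| - 2.15, 0) = -6.8317
prox(-0.8379) = sign(-0.8379)*max(|-0.8379| - 2.15, 0) = 0.0
prox(0.5334) = sign(0.5334)*max(|0.5334| - 2.15, 0) = 0.0
prox(x) = [-6.8317, 0.0, 0.0]
||prox(x)||_1 = 6.8317 + 0.0 + 0.0 = 6.8317


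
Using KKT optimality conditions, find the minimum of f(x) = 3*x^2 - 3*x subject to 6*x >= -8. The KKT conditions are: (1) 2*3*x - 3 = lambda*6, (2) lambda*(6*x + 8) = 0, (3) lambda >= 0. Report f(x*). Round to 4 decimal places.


Step 1: Try lambda = 0 (constraint inactive).
Stationarity: 2*3*x - 3 = 0
x* = 3/(2*3) = 0.5
Check constraint: 6*0.5 = 3.0 >= -8 -- satisfied.
Step 2: Compute optimal value.
f(x*) = 3*0.5^2 - 3*0.5 = -0.75


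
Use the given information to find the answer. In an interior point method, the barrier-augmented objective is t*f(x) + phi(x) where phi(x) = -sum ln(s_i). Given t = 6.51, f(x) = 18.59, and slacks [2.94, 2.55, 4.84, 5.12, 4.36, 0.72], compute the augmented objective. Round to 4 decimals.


Step 1: Compute log-barrier.
ln values: [1.0784, 0.9361, 1.5769, 1.6332, 1.4725, -0.3285]
phi = -(1.0784 + 0.9361 + 1.5769 + 1.6332 + 1.4725 - 0.3285) = -6.3685
Step 2: Compute augmented objective.
t*f(x) = 6.51*18.59 = 121.0209
Total = 121.0209 - 6.3685 = 114.6524


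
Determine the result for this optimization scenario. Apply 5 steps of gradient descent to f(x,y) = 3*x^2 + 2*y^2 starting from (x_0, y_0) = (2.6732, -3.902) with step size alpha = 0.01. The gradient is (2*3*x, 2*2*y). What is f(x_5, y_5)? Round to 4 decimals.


Gradient descent on f(x,y) = 3*x^2 + 2*y^2.
Starting point: (2.6732, -3.902), alpha = 0.01
Step 1: grad_x = 2*3*2.6732 = 16.0392, grad_y = 2*2*-3.902 = -15.608
  x_1 = 2.6732 - 0.01*16.0392 = 2.5128
  y_1 = -3.902 - 0.01*-15.608 = -3.7459
Step 2: grad_x = 2*3*2.5128 = 15.0768, grad_y = 2*2*-3.7459 = -14.9837
  x_2 = 2.5128 - 0.01*15.0768 = 2.362
  y_2 = -3.7459 - 0.01*-14.9837 = -3.5961
Step 3: grad_x = 2*3*2.362 = 14.1722, grad_y = 2*2*-3.5961 = -14.3843
  x_3 = 2.362 - 0.01*14.1722 = 2.2203
  y_3 = -3.5961 - 0.01*-14.3843 = -3.4522
Step 4: grad_x = 2*3*2.2203 = 13.3219, grad_y = 2*2*-3.4522 = -13.809
  x_4 = 2.2203 - 0.01*13.3219 = 2.0871
  y_4 = -3.4522 - 0.01*-13.809 = -3.3142
Step 5: grad_x = 2*3*2.0871 = 12.5226, grad_y = 2*2*-3.3142 = -13.2566
  x_5 = 2.0871 - 0.01*12.5226 = 1.9619
  y_5 = -3.3142 - 0.01*-13.2566 = -3.1816
f(1.9619, -3.1816) = 3*1.9619^2 + 2*(-3.1816)^2 = 31.7918


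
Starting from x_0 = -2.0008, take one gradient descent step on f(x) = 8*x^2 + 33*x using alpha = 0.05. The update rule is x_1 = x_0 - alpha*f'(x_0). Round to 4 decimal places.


We compute the gradient at x_0 and apply the update.
f'(x) = 16*x + 33
f'(-2.0008) = 16*-2.0008 + 33 = 0.9872
x_1 = -2.0008 - 0.05*0.9872 = -2.0502


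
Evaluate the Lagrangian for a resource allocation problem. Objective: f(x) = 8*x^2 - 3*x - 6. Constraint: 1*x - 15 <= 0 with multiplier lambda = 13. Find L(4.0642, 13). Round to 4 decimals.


Step 1: Evaluate f(x).
f(4.0642) = 8*4.0642^2 - 3*4.0642 - 6 = 113.9492
Step 2: Evaluate g(x).
g(4.0642) = 1*4.0642 - 15 = -10.9358
Step 3: Compute Lagrangian.
L = 113.9492 + 13*-10.9358 = -28.2162


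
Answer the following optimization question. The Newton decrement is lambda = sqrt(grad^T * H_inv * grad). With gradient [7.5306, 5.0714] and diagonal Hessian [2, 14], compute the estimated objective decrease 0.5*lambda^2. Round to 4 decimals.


Step 1: H is diagonal, so H^(-1) * g = [3.7653, 0.3622].
Step 2: g^T H^(-1) g = sum_i g_i^2 / H_ii
  = (7.5306)^2/2 + (5.0714)^2/14
  = 28.355 + 1.8371 = 30.192
Step 3: Objective decrease = 0.5 * g^T H^(-1) g = 15.096


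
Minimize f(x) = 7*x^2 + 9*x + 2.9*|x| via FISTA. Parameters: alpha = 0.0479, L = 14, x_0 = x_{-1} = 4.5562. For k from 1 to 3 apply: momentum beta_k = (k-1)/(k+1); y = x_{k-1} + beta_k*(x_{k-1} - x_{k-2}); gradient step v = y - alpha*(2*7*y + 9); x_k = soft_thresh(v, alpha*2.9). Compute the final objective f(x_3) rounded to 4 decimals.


FISTA on f(x) = 7*x^2 + 9*x + 2.9*|x|
L = 14, alpha = 0.0479
Iteration 1: beta = 0.0, y = 4.5562 + 0.0*(4.5562 - 4.5562) = 4.5562
  grad(y) = 72.7868, v = y - alpha*grad = 1.0697
  prox(v) = soft_thresh(1.0697, 0.1389) = 0.9308
Iteration 2: beta = 0.3333, y = 0.9308 + 0.3333*(0.9308 - 4.5562) = -0.2777
  grad(y) = 5.1127, v = y - alpha*grad = -0.5226
  prox(v) = soft_thresh(-0.5226, 0.1389) = -0.3837
Iteration 3: beta = 0.5, y = -0.3837 + 0.5*(-0.3837 - 0.9308) = -1.0409
  grad(y) = -5.5723, v = y - alpha*grad = -0.774
  prox(v) = soft_thresh(-0.774, 0.1389) = -0.6351
f(x_3) = 7*(-0.6351)^2 + 9*(-0.6351) + 2.9*|-0.6351| = -1.0508
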